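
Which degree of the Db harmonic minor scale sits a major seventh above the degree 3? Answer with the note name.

Eb

The scale is Db Eb Fb Gb Ab Bbb C.
The degree 3 is Fb; a major seventh above that is Eb — scale degree 2.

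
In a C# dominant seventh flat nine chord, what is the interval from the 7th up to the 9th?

Spelling the chord: C#–E#–G#–B–D.
7th = B; 9th = D.
B up to D is 3 semitones, a half step narrower than a major third, so the interval is minor.

minor third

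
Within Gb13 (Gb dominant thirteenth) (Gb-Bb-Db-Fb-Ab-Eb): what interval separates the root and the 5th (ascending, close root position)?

So we need the interval from Gb up to Db.
Gb up to Db spans 5 letter names and 7 semitones — a perfect fifth.

P5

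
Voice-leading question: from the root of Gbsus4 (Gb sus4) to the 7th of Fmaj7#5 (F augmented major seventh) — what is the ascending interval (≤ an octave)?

Gbsus4 (Gb sus4) has Gb as its root, and Fmaj7#5 (F augmented major seventh) has E as its 7th.
Gb up to E is 10 semitones, a half step wider than a major sixth, so the interval is augmented.

augmented 6th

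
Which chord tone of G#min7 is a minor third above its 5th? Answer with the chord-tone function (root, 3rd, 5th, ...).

The chord tones of G#min7 are G#, B, D#, F#.
The 5th is D#. A minor third above D# is F#.
F# is the chord's 7th.

7th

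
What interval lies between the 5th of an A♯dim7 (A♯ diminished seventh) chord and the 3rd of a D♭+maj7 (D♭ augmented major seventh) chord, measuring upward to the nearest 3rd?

A♯dim7 (A♯ diminished seventh) has E as its 5th, and D♭+maj7 (D♭ augmented major seventh) has F as its 3rd.
E up to F is 1 semitone, a half step narrower than a major second, so the interval is minor.

minor second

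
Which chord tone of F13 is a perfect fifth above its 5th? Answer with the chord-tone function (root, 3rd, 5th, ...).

9th

The chord tones of F dominant thirteenth are F-A-C-E♭-G-D.
The 5th is C. A perfect fifth above C is G.
G is the chord's 9th.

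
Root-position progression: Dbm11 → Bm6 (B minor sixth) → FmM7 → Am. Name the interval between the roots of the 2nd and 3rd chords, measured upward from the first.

The roots are B and F.
B up to F is 6 semitones, a half step narrower than a perfect fifth, so the interval is diminished.

diminished fifth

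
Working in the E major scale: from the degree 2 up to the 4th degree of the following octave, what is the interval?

minor tenth

E major: E F♯ G♯ A B C♯ D♯.
So we need the interval from F♯ up to A.
10 letter names make it a tenth; at 15 semitones (a half step narrower than major) the quality is minor.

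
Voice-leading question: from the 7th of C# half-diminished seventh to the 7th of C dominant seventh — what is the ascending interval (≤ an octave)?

C# half-diminished seventh has B as its 7th, and C dominant seventh has Bb as its 7th.
8 letter names make it an octave; at 11 semitones (a half step narrower than perfect) the quality is diminished.

diminished octave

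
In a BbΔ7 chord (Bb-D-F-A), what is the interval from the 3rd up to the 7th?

perfect fifth

So we need the interval from D up to A.
Counting 5 letters and 7 half steps from D gives a perfect fifth.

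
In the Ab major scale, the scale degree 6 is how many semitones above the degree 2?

The scale is Ab Bb C Db Eb F G.
Bb up to F is a perfect fifth — 7 semitones.

7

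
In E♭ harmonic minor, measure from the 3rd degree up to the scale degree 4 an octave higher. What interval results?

Spelling E♭ harmonic minor: E♭ F G♭ A♭ B♭ C♭ D.
The 3rd degree is G♭ and the 4th scale degree (up an octave) is A♭.
From G♭ to A♭ is 14 semitones, exactly the major ninth.

M9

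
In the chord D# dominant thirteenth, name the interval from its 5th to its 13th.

D#13 is spelled D#-F##-A#-C#-E#-B#.
5th = A#; 13th = B#.
Counting 9 letters and 14 half steps from A# gives a major ninth.

major 9th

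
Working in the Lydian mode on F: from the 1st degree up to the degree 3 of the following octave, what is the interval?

The scale runs F G A B C D E.
So we need the interval from F up to A.
F up to A spans 10 letter names and 16 semitones — a major tenth.

major 10th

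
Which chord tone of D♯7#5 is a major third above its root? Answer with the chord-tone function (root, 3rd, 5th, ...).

3rd

The chord tones of D♯+7 (D♯ augmented seventh) are D♯, F𝄪, A𝄪, C♯.
The root is D♯. A major third above D♯ is F𝄪.
F𝄪 is the chord's 3rd.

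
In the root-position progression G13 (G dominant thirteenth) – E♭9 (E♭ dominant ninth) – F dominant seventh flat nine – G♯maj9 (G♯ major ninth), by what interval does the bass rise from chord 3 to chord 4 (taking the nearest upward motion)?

A2

The roots are F and G♯.
F up to G♯ is 3 semitones, a half step wider than a major second, so the interval is augmented.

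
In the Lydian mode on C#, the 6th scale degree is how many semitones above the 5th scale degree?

The scale is C# D# E# F## G# A# B#.
G# up to A# is a major second — 2 semitones.

2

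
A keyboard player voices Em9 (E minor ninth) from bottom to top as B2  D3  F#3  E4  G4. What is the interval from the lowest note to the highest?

The outer voices are B2 and G4.
From B to G: 20 semitones over a thirteenth = minor.

minor thirteenth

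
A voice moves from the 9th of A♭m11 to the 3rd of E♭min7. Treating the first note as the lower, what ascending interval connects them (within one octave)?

The 9th of A♭m11 is B♭; the 3rd of E♭min7 is G♭.
6 letter names make it a sixth; at 8 semitones (a half step narrower than major) the quality is minor.

minor sixth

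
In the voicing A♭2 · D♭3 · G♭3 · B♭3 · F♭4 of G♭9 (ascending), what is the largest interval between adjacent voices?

Adjacent intervals: A♭2→D♭3 = perfect fourth; D♭3→G♭3 = perfect fourth; G♭3→B♭3 = major third; B♭3→F♭4 = diminished fifth.
The largest is B♭3 to F♭4, a diminished fifth (6 semitones).

diminished fifth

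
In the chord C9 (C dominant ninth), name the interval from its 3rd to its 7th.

diminished fifth

C9: C-E-G-B♭-D.
3rd = E; 7th = B♭.
E up to B♭ is 6 semitones, a half step narrower than a perfect fifth, so the interval is diminished.
This 3–7 tritone is the characteristic tension at the heart of the dominant sound.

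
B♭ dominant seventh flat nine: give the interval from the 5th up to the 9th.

Spelling the chord: B♭–D–F–A♭–C♭.
That puts F below C♭.
From F to C♭: 6 semitones over a fifth = diminished.

diminished 5th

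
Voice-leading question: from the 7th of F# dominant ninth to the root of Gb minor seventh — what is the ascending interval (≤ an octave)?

The 7th of F# dominant ninth is E; the root of Gb minor seventh is Gb.
E up to Gb is 2 semitones, a whole step narrower than a major third, so the interval is diminished.

diminished third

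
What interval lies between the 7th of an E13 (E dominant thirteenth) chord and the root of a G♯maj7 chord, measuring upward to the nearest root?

augmented 4th

The 7th of E13 (E dominant thirteenth) is D; the root of G♯maj7 is G♯.
D up to G♯ is 6 semitones, a half step wider than a perfect fourth, so the interval is augmented.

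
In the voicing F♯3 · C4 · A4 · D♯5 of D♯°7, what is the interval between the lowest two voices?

d5

Those voices are F♯3 and C4.
From F♯ to C: 6 semitones over a fifth = diminished.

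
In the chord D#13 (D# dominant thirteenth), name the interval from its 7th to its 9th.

D#13: D#–F##–A#–C#–E#–B#.
The 7th is C# and the 9th is E#.
Counting 3 letters and 4 half steps from C# gives a major third.

major third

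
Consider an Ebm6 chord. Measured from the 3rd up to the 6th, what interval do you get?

augmented fourth

Eb minor sixth is spelled Eb–Gb–Bb–C.
So we need the interval from Gb up to C.
From Gb to C: 6 semitones over a fourth = augmented.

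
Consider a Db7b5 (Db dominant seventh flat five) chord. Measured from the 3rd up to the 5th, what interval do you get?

Spelling the chord: Db, F, Abb, Cb.
So we need the interval from F up to Abb.
F up to Abb is 2 semitones, a whole step narrower than a major third, so the interval is diminished.

diminished 3rd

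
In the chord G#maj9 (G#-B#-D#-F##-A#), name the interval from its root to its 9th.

major 9th

So we need the interval from G# up to A#.
G# up to A# spans 9 letter names and 14 semitones — a major ninth.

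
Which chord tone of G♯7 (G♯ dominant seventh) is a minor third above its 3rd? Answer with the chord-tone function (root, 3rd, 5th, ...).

Spelling the chord: G♯ B♯ D♯ F♯.
The 3rd is B♯. A minor third above B♯ is D♯.
D♯ is the chord's 5th.

5th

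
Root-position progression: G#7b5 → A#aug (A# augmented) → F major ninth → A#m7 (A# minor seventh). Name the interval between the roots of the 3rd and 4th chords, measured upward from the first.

augmented 3rd

The roots are F and A#.
3 letter names make it a third; at 5 semitones (a half step wider than major) the quality is augmented.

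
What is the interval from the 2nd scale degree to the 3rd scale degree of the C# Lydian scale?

Spelling the C# Lydian scale: C# D# E# F## G# A# B#.
That puts D# below E#.
D# up to E# spans 2 letter names and 2 semitones — a major second.

major second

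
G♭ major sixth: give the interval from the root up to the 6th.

G♭6: G♭, B♭, D♭, E♭.
That puts G♭ below E♭.
G♭ up to E♭ spans 6 letter names and 9 semitones — a major sixth.

major sixth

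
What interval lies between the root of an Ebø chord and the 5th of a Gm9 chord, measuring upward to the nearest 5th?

major seventh

The root of Ebø is Eb; the 5th of Gm9 is D.
From Eb to D is 11 semitones, exactly the major seventh.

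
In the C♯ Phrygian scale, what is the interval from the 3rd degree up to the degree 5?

Spelling the C♯ Phrygian scale: C♯ D E F♯ G♯ A B.
So we need the interval from E up to G♯.
From E to G♯ is 4 semitones, exactly the major third.

major 3rd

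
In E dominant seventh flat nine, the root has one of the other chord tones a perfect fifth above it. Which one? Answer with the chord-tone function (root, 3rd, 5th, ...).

E7b9 (E dominant seventh flat nine) is spelled E, G#, B, D, F.
The root is E. A perfect fifth above E is B.
B is the chord's 5th.

5th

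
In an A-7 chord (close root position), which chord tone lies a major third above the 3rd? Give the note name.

A minor seventh is spelled A–C–E–G.
The 3rd is C. A major third above C is E.
E is the chord's 5th.

E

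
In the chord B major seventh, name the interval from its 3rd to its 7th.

perfect fifth

BM7 (B major seventh): B, D#, F#, A#.
The 3rd is D# and the 7th is A#.
Counting 5 letters and 7 half steps from D# gives a perfect fifth.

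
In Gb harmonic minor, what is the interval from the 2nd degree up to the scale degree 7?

Spelling Gb harmonic minor: Gb Ab Bbb Cb Db Ebb F.
That puts Ab below F.
Counting 6 letters and 9 half steps from Ab gives a major sixth.

major sixth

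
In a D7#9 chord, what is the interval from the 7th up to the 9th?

augmented third

The chord tones of D7#9 are D, F♯, A, C, E♯.
So we need the interval from C up to E♯.
C up to E♯ is 5 semitones, a half step wider than a major third, so the interval is augmented.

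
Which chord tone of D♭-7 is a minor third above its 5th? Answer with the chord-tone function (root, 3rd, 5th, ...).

7th

D♭m7 (D♭ minor seventh) is spelled D♭–F♭–A♭–C♭.
The 5th is A♭. A minor third above A♭ is C♭.
C♭ is the chord's 7th.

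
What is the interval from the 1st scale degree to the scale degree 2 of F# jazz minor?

Spelling F# jazz minor: F# G# A B C# D# E#.
The 1st scale degree is F# and the 2nd degree is G#.
From F# to G# is 2 semitones, exactly the major second.

major 2nd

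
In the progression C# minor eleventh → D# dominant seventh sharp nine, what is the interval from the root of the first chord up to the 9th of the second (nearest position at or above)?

augmented 3rd

The root of C# minor eleventh is C#; the 9th of D# dominant seventh sharp nine is E##.
C# up to E## is 5 semitones, a half step wider than a major third, so the interval is augmented.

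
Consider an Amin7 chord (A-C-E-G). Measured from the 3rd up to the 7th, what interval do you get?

3rd = C; 7th = G.
C up to G spans 5 letter names and 7 semitones — a perfect fifth.

P5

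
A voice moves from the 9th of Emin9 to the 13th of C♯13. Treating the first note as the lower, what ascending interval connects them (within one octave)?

Emin9 has F♯ as its 9th, and C♯13 has A♯ as its 13th.
Counting 3 letters and 4 half steps from F♯ gives a major third.

major third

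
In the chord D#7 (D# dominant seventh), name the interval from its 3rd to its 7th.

diminished fifth

Spelling the chord: D# F## A# C#.
3rd = F##; 7th = C#.
5 letter names make it a fifth; at 6 semitones (a half step narrower than perfect) the quality is diminished.
This 3–7 tritone is the characteristic tension at the heart of the dominant sound.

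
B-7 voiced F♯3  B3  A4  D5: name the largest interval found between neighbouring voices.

Adjacent intervals: F♯3→B3 = perfect fourth; B3→A4 = minor seventh; A4→D5 = perfect fourth.
The largest is B3 to A4, a minor seventh (10 semitones).

minor 7th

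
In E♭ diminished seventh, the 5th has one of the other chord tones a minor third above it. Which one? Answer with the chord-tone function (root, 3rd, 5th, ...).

Spelling the chord: E♭–G♭–B𝄫–D𝄫.
The 5th is B𝄫. A minor third above B𝄫 is D𝄫.
D𝄫 is the chord's 7th.

7th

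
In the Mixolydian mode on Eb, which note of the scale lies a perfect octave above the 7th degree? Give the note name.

The scale is Eb F G Ab Bb C Db.
The 7th degree is Db; a perfect octave above that is Db — scale degree 7.

Db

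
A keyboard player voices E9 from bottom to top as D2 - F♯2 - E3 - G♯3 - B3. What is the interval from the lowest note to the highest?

The outer voices are D2 and B3.
D up to B spans 13 letter names and 21 semitones — a major thirteenth.

major thirteenth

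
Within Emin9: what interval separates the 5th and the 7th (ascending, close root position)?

The chord tones of Em9 (E minor ninth) are E–G–B–D–F#.
So we need the interval from B up to D.
3 letter names make it a third; at 3 semitones (a half step narrower than major) the quality is minor.

minor third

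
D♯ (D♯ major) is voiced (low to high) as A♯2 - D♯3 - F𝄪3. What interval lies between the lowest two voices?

perfect fourth

Those voices are A♯2 and D♯3.
Counting 4 letters and 5 half steps from A♯ gives a perfect fourth.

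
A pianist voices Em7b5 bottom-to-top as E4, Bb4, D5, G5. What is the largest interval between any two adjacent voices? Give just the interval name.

diminished fifth

Adjacent intervals: E4→Bb4 = diminished fifth; Bb4→D5 = major third; D5→G5 = perfect fourth.
The largest is E4 to Bb4, a diminished fifth (6 semitones).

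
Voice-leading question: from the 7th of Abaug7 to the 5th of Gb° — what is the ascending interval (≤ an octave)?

diminished fifth

Abaug7 has Gb as its 7th, and Gb° has Dbb as its 5th.
Gb up to Dbb is 6 semitones, a half step narrower than a perfect fifth, so the interval is diminished.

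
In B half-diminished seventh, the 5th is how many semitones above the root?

6

The chord tones of B half-diminished seventh are B, D, F, A.
B to F is a diminished fifth: 6 semitones.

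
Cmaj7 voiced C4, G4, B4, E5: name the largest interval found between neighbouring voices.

perfect 5th

Adjacent intervals: C4→G4 = perfect fifth; G4→B4 = major third; B4→E5 = perfect fourth.
The largest is C4 to G4, a perfect fifth (7 semitones).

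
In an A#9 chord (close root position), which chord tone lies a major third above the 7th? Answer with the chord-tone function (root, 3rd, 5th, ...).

9th

The chord tones of A#9 are A#–C##–E#–G#–B#.
The 7th is G#. A major third above G# is B#.
B# is the chord's 9th.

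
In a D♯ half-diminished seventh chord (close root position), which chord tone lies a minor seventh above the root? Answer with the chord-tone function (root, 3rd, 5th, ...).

7th

D♯ø7 is spelled D♯, F♯, A, C♯.
The root is D♯. A minor seventh above D♯ is C♯.
C♯ is the chord's 7th.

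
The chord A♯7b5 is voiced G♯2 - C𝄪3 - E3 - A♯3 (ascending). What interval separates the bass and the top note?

The outer voices are G♯2 and A♯3.
G♯ up to A♯ spans 9 letter names and 14 semitones — a major ninth.

major ninth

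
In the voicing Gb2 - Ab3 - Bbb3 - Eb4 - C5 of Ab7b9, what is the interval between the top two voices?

Those voices are Eb4 and C5.
Eb up to C spans 6 letter names and 9 semitones — a major sixth.

major sixth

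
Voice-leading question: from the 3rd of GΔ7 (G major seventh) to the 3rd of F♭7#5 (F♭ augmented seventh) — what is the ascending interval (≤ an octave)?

The 3rd of GΔ7 (G major seventh) is B; the 3rd of F♭7#5 (F♭ augmented seventh) is A♭.
From B to A♭: 9 semitones over a seventh = diminished.

diminished seventh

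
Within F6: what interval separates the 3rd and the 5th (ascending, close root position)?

minor third

F6: F, A, C, D.
So we need the interval from A up to C.
3 letter names make it a third; at 3 semitones (a half step narrower than major) the quality is minor.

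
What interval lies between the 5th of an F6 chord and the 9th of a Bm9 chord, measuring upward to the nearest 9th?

The 5th of F6 is C; the 9th of Bm9 is C♯.
C up to C♯ is 1 semitone, a half step wider than a perfect unison, so the interval is augmented.

augmented unison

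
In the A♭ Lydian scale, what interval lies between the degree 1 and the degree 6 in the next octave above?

Spelling the A♭ Lydian scale: A♭ B♭ C D E♭ F G.
Degree 1 = A♭; 6th degree (up an octave) = F.
Counting 13 letters and 21 half steps from A♭ gives a major thirteenth.

M13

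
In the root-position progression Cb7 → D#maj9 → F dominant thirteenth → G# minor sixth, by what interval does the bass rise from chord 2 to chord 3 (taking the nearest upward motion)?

The roots are D# and F.
From D# to F: 2 semitones over a third = diminished.

diminished third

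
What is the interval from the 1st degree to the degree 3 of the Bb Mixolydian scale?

Spelling the Bb Mixolydian scale: Bb C D Eb F G Ab.
1st degree = Bb; 3rd degree = D.
From Bb to D is 4 semitones, exactly the major third.

major third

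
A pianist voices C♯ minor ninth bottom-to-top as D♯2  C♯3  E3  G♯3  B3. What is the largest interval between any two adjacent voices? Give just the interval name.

minor seventh

Adjacent intervals: D♯2→C♯3 = minor seventh; C♯3→E3 = minor third; E3→G♯3 = major third; G♯3→B3 = minor third.
The largest is D♯2 to C♯3, a minor seventh (10 semitones).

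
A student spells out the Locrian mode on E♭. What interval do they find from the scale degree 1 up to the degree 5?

Spelling the Locrian mode on E♭: E♭ F♭ G♭ A♭ B𝄫 C♭ D♭.
That puts E♭ below B𝄫.
From E♭ to B𝄫: 6 semitones over a fifth = diminished.

diminished fifth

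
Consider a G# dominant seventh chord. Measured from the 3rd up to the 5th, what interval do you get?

minor third

Spelling the chord: G#, B#, D#, F#.
That puts B# below D#.
B# up to D# is 3 semitones, a half step narrower than a major third, so the interval is minor.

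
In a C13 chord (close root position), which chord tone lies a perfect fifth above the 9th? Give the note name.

The chord tones of C13 are C E G Bb D A.
The 9th is D. A perfect fifth above D is A.
A is the chord's 13th.

A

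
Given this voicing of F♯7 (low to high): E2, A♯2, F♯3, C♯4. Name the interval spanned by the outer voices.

major thirteenth

The outer voices are E2 and C♯4.
E up to C♯ spans 13 letter names and 21 semitones — a major thirteenth.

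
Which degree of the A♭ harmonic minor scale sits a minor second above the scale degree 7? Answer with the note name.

Ab

The scale is A♭ B♭ C♭ D♭ E♭ F♭ G.
The scale degree 7 is G; a minor second above that is A♭ — scale degree 1.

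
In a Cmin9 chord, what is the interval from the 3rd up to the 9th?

The chord tones of C minor ninth are C-Eb-G-Bb-D.
So we need the interval from Eb up to D.
Eb up to D spans 7 letter names and 11 semitones — a major seventh.

M7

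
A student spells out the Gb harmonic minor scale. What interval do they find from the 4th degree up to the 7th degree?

augmented fourth

Gb harmonic minor: Gb Ab Bbb Cb Db Ebb F.
That puts Cb below F.
From Cb to F: 6 semitones over a fourth = augmented.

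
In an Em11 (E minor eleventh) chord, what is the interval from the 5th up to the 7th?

minor third

Em11: E, G, B, D, F#, A.
5th = B; 7th = D.
B up to D is 3 semitones, a half step narrower than a major third, so the interval is minor.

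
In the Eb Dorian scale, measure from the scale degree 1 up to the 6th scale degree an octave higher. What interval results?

M13

Eb dorian: Eb F Gb Ab Bb C Db.
So we need the interval from Eb up to C.
Eb up to C spans 13 letter names and 21 semitones — a major thirteenth.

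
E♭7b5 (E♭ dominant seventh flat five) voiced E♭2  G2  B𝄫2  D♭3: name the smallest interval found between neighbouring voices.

Adjacent intervals: E♭2→G2 = major third; G2→B𝄫2 = diminished third; B𝄫2→D♭3 = major third.
The smallest is G2 to B𝄫2, a diminished third (2 semitones).

diminished third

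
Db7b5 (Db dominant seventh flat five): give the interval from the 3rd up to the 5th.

diminished 3rd

Db7b5 (Db dominant seventh flat five): Db, F, Abb, Cb.
That puts F below Abb.
F up to Abb is 2 semitones, a whole step narrower than a major third, so the interval is diminished.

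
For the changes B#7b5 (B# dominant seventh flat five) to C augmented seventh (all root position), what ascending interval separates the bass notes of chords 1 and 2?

The roots are B# and C.
B# up to C is 0 semitones, a whole step narrower than a major second, so the interval is diminished.

diminished second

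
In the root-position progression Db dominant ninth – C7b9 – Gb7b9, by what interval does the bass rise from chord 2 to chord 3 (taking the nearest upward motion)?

d5

The roots are C and Gb.
5 letter names make it a fifth; at 6 semitones (a half step narrower than perfect) the quality is diminished.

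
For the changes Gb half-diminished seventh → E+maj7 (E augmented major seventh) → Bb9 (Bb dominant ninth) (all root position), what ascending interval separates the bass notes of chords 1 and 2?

augmented 6th

The roots are Gb and E.
6 letter names make it a sixth; at 10 semitones (a half step wider than major) the quality is augmented.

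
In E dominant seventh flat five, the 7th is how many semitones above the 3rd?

6

Spelling the chord: E G# Bb D.
G# to D is a diminished fifth: 6 semitones.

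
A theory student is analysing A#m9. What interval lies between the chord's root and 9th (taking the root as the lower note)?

Spelling the chord: A# C# E# G# B#.
The root is A# and the 9th is B#.
From A# to B# is 14 semitones, exactly the major ninth.

M9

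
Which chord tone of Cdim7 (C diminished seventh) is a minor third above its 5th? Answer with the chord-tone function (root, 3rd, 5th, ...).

7th

Cdim7 (C diminished seventh): C-Eb-Gb-Bbb.
The 5th is Gb. A minor third above Gb is Bbb.
Bbb is the chord's 7th.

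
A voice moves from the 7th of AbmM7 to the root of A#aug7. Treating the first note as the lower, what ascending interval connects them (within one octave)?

AbmM7 has G as its 7th, and A#aug7 has A# as its root.
2 letter names make it a second; at 3 semitones (a half step wider than major) the quality is augmented.

augmented 2nd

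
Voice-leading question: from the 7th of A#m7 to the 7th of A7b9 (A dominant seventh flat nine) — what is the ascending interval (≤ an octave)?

diminished octave

A#m7 has G# as its 7th, and A7b9 (A dominant seventh flat nine) has G as its 7th.
8 letter names make it an octave; at 11 semitones (a half step narrower than perfect) the quality is diminished.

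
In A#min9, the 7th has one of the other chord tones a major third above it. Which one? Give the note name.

B#

Spelling the chord: A# C# E# G# B#.
The 7th is G#. A major third above G# is B#.
B# is the chord's 9th.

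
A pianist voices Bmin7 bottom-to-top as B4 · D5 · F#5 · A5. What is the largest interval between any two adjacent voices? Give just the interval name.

major 3rd

Adjacent intervals: B4→D5 = minor third; D5→F#5 = major third; F#5→A5 = minor third.
The largest is D5 to F#5, a major third (4 semitones).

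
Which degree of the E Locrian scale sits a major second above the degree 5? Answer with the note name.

C

The scale is E F G A Bb C D.
The degree 5 is Bb; a major second above that is C — scale degree 6.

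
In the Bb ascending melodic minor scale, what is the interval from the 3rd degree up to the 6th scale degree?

The scale runs Bb C Db Eb F G A.
That puts Db below G.
Db up to G is 6 semitones, a half step wider than a perfect fourth, so the interval is augmented.

augmented fourth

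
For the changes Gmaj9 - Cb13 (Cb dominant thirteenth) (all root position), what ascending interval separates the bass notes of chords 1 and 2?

diminished fourth

The roots are G and Cb.
4 letter names make it a fourth; at 4 semitones (a half step narrower than perfect) the quality is diminished.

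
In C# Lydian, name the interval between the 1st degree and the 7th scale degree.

major seventh

Spelling C# Lydian: C# D# E# F## G# A# B#.
The 1st degree is C# and the 7th scale degree is B#.
From C# to B# is 11 semitones, exactly the major seventh.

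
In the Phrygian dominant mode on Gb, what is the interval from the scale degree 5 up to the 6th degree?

m2

Gb phrygian dominant: Gb Abb Bb Cb Db Ebb Fb.
So we need the interval from Db up to Ebb.
2 letter names make it a second; at 1 semitone (a half step narrower than major) the quality is minor.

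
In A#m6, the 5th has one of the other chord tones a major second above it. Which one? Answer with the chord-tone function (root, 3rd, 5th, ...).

6th

A#min6 (A# minor sixth): A#–C#–E#–F##.
The 5th is E#. A major second above E# is F##.
F## is the chord's 6th.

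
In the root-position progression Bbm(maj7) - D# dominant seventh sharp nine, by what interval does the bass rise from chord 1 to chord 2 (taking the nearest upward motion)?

augmented third

The roots are Bb and D#.
Bb up to D# is 5 semitones, a half step wider than a major third, so the interval is augmented.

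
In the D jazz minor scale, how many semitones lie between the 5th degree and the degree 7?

4

The scale is D E F G A B C#.
A up to C# is a major third — 4 semitones.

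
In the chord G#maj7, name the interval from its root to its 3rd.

major third

Spelling the chord: G# B# D# F##.
Root = G#; 3rd = B#.
From G# to B# is 4 semitones, exactly the major third.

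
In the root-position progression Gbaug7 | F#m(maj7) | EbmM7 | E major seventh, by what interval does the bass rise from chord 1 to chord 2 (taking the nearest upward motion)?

The roots are Gb and F#.
7 letter names make it a seventh; at 12 semitones (a half step wider than major) the quality is augmented.

A7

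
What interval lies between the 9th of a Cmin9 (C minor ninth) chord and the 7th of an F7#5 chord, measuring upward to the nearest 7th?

Cmin9 (C minor ninth) has D as its 9th, and F7#5 has Eb as its 7th.
D up to Eb is 1 semitone, a half step narrower than a major second, so the interval is minor.

m2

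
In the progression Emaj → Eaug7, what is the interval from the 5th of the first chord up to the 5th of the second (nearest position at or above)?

A1

The 5th of Emaj is B; the 5th of Eaug7 is B#.
B up to B# is 1 semitone, a half step wider than a perfect unison, so the interval is augmented.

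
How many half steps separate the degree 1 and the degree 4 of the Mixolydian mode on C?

The scale is C D E F G A Bb.
C up to F is a perfect fourth — 5 semitones.

5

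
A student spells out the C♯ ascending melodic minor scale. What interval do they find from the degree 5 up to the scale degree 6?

C♯ melodic minor: C♯ D♯ E F♯ G♯ A♯ B♯.
Degree 5 = G♯; degree 6 = A♯.
G♯ up to A♯ spans 2 letter names and 2 semitones — a major second.

major second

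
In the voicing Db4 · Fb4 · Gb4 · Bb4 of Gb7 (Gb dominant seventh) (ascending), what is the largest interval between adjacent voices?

major 3rd

Adjacent intervals: Db4→Fb4 = minor third; Fb4→Gb4 = major second; Gb4→Bb4 = major third.
The largest is Gb4 to Bb4, a major third (4 semitones).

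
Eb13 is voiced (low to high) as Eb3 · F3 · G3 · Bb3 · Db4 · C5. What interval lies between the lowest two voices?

major 2nd

Those voices are Eb3 and F3.
From Eb to F is 2 semitones, exactly the major second.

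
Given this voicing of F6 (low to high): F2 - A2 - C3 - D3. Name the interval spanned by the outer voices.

M6

The outer voices are F2 and D3.
F up to D spans 6 letter names and 9 semitones — a major sixth.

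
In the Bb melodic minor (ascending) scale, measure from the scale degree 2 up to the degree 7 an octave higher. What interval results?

Spelling the Bb melodic minor (ascending) scale: Bb C Db Eb F G A.
So we need the interval from C up to A.
Counting 13 letters and 21 half steps from C gives a major thirteenth.

major thirteenth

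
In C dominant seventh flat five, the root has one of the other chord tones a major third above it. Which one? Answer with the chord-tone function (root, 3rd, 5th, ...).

3rd

Spelling the chord: C E G♭ B♭.
The root is C. A major third above C is E.
E is the chord's 3rd.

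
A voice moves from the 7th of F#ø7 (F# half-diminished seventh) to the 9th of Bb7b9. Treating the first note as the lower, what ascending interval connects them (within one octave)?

diminished sixth

F#ø7 (F# half-diminished seventh) has E as its 7th, and Bb7b9 has Cb as its 9th.
From E to Cb: 7 semitones over a sixth = diminished.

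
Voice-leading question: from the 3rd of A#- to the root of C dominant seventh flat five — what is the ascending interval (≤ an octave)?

A#- has C# as its 3rd, and C dominant seventh flat five has C as its root.
C# up to C is 11 semitones, a half step narrower than a perfect octave, so the interval is diminished.

diminished octave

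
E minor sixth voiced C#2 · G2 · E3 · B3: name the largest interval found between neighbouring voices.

Adjacent intervals: C#2→G2 = diminished fifth; G2→E3 = major sixth; E3→B3 = perfect fifth.
The largest is G2 to E3, a major sixth (9 semitones).

major sixth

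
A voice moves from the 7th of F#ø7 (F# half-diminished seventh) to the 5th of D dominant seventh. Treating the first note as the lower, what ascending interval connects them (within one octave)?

P4

F#ø7 (F# half-diminished seventh) has E as its 7th, and D dominant seventh has A as its 5th.
E up to A spans 4 letter names and 5 semitones — a perfect fourth.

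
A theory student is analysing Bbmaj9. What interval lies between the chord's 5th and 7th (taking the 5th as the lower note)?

The chord tones of Bbmaj9 are Bb, D, F, A, C.
That puts F below A.
F up to A spans 3 letter names and 4 semitones — a major third.

major third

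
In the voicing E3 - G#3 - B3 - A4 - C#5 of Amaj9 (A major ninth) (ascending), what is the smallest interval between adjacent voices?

Adjacent intervals: E3→G#3 = major third; G#3→B3 = minor third; B3→A4 = minor seventh; A4→C#5 = major third.
The smallest is G#3 to B3, a minor third (3 semitones).

minor third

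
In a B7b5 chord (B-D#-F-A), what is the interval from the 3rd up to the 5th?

diminished 3rd

3rd = D#; 5th = F.
3 letter names make it a third; at 2 semitones (a whole step narrower than major) the quality is diminished.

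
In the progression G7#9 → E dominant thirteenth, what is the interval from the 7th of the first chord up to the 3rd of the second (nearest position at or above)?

The 7th of G7#9 is F; the 3rd of E dominant thirteenth is G#.
F up to G# is 3 semitones, a half step wider than a major second, so the interval is augmented.

A2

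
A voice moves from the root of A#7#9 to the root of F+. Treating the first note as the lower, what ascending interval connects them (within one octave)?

The root of A#7#9 is A#; the root of F+ is F.
A# up to F is 7 semitones, a whole step narrower than a major sixth, so the interval is diminished.

diminished sixth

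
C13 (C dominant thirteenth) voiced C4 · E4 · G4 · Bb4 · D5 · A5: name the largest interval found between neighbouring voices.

Adjacent intervals: C4→E4 = major third; E4→G4 = minor third; G4→Bb4 = minor third; Bb4→D5 = major third; D5→A5 = perfect fifth.
The largest is D5 to A5, a perfect fifth (7 semitones).

perfect fifth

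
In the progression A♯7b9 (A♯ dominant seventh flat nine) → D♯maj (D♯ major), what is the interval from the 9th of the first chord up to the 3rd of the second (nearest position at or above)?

augmented fifth

The 9th of A♯7b9 (A♯ dominant seventh flat nine) is B; the 3rd of D♯maj (D♯ major) is F𝄪.
5 letter names make it a fifth; at 8 semitones (a half step wider than perfect) the quality is augmented.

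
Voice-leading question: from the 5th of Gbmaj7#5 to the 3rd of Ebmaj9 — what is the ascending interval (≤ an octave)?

P4

The 5th of Gbmaj7#5 is D; the 3rd of Ebmaj9 is G.
D up to G spans 4 letter names and 5 semitones — a perfect fourth.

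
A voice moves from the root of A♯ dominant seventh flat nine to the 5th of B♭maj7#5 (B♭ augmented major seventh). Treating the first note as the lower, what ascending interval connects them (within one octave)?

The root of A♯ dominant seventh flat nine is A♯; the 5th of B♭maj7#5 (B♭ augmented major seventh) is F♯.
From A♯ to F♯: 8 semitones over a sixth = minor.

minor sixth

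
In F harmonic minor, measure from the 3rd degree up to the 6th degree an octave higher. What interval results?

P11

F harmonic minor: F G A♭ B♭ C D♭ E.
So we need the interval from A♭ up to D♭.
Counting 11 letters and 17 half steps from A♭ gives a perfect eleventh.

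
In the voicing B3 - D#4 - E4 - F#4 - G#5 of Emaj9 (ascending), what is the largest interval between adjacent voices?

major ninth

Adjacent intervals: B3→D#4 = major third; D#4→E4 = minor second; E4→F#4 = major second; F#4→G#5 = major ninth.
The largest is F#4 to G#5, a major ninth (14 semitones).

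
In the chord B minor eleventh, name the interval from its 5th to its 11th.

minor 7th

Bm11 (B minor eleventh) is spelled B–D–F#–A–C#–E.
5th = F#; 11th = E.
F# up to E is 10 semitones, a half step narrower than a major seventh, so the interval is minor.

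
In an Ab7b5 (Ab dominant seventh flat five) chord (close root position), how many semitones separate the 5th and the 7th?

4

Ab dominant seventh flat five is spelled Ab–C–Ebb–Gb.
Ebb to Gb is a major third: 4 semitones.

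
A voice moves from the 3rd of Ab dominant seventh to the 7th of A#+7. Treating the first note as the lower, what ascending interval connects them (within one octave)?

augmented fifth

The 3rd of Ab dominant seventh is C; the 7th of A#+7 is G#.
C up to G# is 8 semitones, a half step wider than a perfect fifth, so the interval is augmented.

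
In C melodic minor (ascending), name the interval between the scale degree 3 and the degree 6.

augmented fourth

The scale runs C D E♭ F G A B.
The scale degree 3 is E♭ and the degree 6 is A.
4 letter names make it a fourth; at 6 semitones (a half step wider than perfect) the quality is augmented.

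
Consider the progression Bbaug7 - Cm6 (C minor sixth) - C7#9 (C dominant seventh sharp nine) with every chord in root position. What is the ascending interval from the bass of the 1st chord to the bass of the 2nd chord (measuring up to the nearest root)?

The roots are Bb and C.
Counting 2 letters and 2 half steps from Bb gives a major second.

major second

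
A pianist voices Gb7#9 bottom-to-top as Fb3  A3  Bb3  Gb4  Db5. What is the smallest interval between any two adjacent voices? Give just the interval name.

Adjacent intervals: Fb3→A3 = augmented third; A3→Bb3 = minor second; Bb3→Gb4 = minor sixth; Gb4→Db5 = perfect fifth.
The smallest is A3 to Bb3, a minor second (1 semitone).

minor second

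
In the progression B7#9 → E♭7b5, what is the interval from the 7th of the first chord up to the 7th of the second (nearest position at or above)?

diminished fourth

B7#9 has A as its 7th, and E♭7b5 has D♭ as its 7th.
From A to D♭: 4 semitones over a fourth = diminished.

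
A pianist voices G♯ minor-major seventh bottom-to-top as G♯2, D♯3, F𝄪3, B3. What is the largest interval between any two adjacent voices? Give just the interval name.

Adjacent intervals: G♯2→D♯3 = perfect fifth; D♯3→F𝄪3 = major third; F𝄪3→B3 = diminished fourth.
The largest is G♯2 to D♯3, a perfect fifth (7 semitones).

perfect fifth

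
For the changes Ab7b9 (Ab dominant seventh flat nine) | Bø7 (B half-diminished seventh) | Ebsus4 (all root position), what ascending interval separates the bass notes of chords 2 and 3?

The roots are B and Eb.
4 letter names make it a fourth; at 4 semitones (a half step narrower than perfect) the quality is diminished.

diminished 4th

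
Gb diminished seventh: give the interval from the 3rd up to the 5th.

m3

Spelling the chord: Gb, Bbb, Dbb, Fbb.
That puts Bbb below Dbb.
From Bbb to Dbb: 3 semitones over a third = minor.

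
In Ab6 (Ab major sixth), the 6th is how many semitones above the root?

9

Ab6 (Ab major sixth) is spelled Ab-C-Eb-F.
Ab to F is a major sixth: 9 semitones.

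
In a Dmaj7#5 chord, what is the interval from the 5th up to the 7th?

minor third

Spelling the chord: D, F♯, A♯, C♯.
That puts A♯ below C♯.
3 letter names make it a third; at 3 semitones (a half step narrower than major) the quality is minor.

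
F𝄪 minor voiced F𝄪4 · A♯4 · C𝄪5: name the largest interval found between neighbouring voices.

M3

Adjacent intervals: F𝄪4→A♯4 = minor third; A♯4→C𝄪5 = major third.
The largest is A♯4 to C𝄪5, a major third (4 semitones).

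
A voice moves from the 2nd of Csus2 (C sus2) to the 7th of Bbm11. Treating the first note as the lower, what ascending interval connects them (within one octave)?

diminished 5th

The 2nd of Csus2 (C sus2) is D; the 7th of Bbm11 is Ab.
5 letter names make it a fifth; at 6 semitones (a half step narrower than perfect) the quality is diminished.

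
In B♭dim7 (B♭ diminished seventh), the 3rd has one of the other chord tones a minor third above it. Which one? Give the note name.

The chord tones of B♭ diminished seventh are B♭, D♭, F♭, A𝄫.
The 3rd is D♭. A minor third above D♭ is F♭.
F♭ is the chord's 5th.

Fb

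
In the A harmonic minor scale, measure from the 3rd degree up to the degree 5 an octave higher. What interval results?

The scale runs A B C D E F G#.
That puts C below E.
From C to E is 16 semitones, exactly the major tenth.

major tenth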